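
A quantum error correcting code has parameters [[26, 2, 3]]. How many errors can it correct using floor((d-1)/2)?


Code parameters: [[26, 2, 3]], distance d = 3.
Number of correctable errors = floor((d-1)/2)
= floor((3 - 1)/2)
= floor(2/2)
= 1

1


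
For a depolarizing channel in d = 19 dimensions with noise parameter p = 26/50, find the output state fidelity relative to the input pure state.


F = (1-p) + p/d
= (1 - 0.5200) + 0.5200/19
= 0.4800 + 0.0274
= 0.5074

0.5074


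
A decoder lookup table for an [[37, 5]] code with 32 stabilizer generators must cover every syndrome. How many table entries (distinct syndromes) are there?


Each stabilizer generator gives a binary (+1 or -1) measurement outcome.
With 32 independent generators:
Total syndromes = 2^32
= 4294967296

4294967296


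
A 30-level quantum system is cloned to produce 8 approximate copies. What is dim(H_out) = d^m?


Output space = H^(tensor 8) where dim(H) = 30
dim = 30^8
= 900 (after 2 factors)
= 27000 (after 3 factors)
= 810000 (after 4 factors)
= 24300000 (after 5 factors)
= 729000000 (after 6 factors)
= 21870000000 (after 7 factors)
= 656100000000 (after 8 factors)
= 656100000000

656100000000


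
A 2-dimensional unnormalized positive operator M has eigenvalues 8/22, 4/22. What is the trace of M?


tr(M) = sum of eigenvalues
= 8/22 + 4/22
= 12/22
= 0.5455

0.5455


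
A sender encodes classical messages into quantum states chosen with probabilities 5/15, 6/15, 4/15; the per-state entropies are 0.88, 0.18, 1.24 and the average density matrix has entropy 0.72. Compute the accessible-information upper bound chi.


chi = S(rho) - sum_i p_i * S(rho_i)
Weighted entropy = 5/15 * 0.88 + 6/15 * 0.18 + 4/15 * 1.24
= 0.6960
chi = 0.72 - 0.6960
= 0.0240

0.0240


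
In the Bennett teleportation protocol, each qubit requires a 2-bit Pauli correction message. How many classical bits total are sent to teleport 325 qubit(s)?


Quantum teleportation requires 2 classical bits per qubit teleported.
325 qubit(s) -> 2 * 325 = 650 classical bits

650


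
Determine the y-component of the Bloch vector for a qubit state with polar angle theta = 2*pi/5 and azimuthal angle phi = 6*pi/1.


theta = 1.2566, phi = 18.8496
r_y = sin(theta)*sin(phi) = 0.9511 * 0.0000
r_y = 0.0000

0.0000


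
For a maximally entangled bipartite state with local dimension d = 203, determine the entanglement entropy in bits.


For a maximally entangled state in d x d:
S = log2(d) = log2(203)
= 7.6653

7.6653


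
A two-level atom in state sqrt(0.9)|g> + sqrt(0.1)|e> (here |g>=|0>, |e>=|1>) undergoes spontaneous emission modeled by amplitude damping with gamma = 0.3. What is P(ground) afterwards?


For amplitude damping with parameter gamma on state sqrt(a)|0> + sqrt(b)|1>:
alpha^2 = 0.9, beta^2 = 0.1
P(|0>) = alpha^2 + gamma * beta^2
= 0.9 + 0.3 * 0.1
= 0.9 + 0.0300
= 0.9300

0.9300


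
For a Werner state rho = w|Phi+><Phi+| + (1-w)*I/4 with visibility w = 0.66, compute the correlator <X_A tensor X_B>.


|Phi+> = (|00> + |11>)/sqrt(2)
For the pure Bell state, <X_A X_B> = +1 (Bell-state Pauli correlator).
The maximally-mixed part I/4 has tr(I/4 * P tensor P) = 0 for any traceless Pauli P.
So <X_A X_B>_rho = w * (+1) + (1 - w) * 0
= 0.66 * (+1)
= 0.6600

0.6600


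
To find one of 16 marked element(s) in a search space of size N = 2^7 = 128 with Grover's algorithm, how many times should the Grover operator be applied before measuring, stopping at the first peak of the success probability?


After j Grover iterations the success probability is P(j) = sin^2((2j+1)*theta), where sin(theta) = sqrt(k/N).
N = 2^7 = 128, k = 16
sin(theta) = sqrt(k/N) = 0.3535533906
theta = arcsin(sqrt(k/N)) = 0.3613671239 rad
P(j) reaches its first maximum when (2j+1)*theta is as close as possible to pi/2, i.e. j = round(pi/(4*theta) - 1/2).
pi/(4*theta) - 1/2 = 1.6734
(For comparison, the common estimate pi/4 * sqrt(N/k) = 2.2214; the exact maximiser is used here.)
Optimal iterations = 2

2


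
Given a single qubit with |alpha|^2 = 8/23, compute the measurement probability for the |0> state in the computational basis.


|alpha|^2 = 8/23 = 0.3478
|beta|^2 = 1 - 8/23 = 15/23 = 0.6522
P(|0>) = |alpha|^2 = 0.3478

0.3478


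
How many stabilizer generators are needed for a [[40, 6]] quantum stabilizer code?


For an [[n,k]] stabilizer code:
Number of stabilizer generators = n - k
= 40 - 6
= 34

34


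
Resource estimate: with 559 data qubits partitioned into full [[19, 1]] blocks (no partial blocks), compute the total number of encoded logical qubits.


Each code block uses 19 physical qubits for 1 logical qubit(s).
Number of complete blocks = floor(559 / 19) = 29
Logical qubits = 29 * 1
= 29

29


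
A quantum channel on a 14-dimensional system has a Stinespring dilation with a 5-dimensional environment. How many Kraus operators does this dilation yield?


Tracing out the environment in an orthonormal basis {|i>_E} gives Kraus operators K_i = <i|_E U |0>_E.
Number of Kraus operators = dim(H_env) = d_env
= 5

5


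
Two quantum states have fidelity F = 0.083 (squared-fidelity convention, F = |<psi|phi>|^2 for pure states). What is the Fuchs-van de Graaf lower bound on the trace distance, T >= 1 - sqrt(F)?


Fuchs-van de Graaf (squared-fidelity convention): 1 - sqrt(F) <= T <= sqrt(1 - F).
Lower bound: T >= 1 - sqrt(F)
sqrt(F) = sqrt(0.083) = 0.2881
T >= 1 - 0.2881
T >= 0.7119

0.7119


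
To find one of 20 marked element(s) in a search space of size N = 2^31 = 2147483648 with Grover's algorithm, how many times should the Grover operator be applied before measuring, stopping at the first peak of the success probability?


After j Grover iterations the success probability is P(j) = sin^2((2j+1)*theta), where sin(theta) = sqrt(k/N).
N = 2^31 = 2147483648, k = 20
sin(theta) = sqrt(k/N) = 9.650505555e-05
theta = arcsin(sqrt(k/N)) = 9.65050557e-05 rad
P(j) reaches its first maximum when (2j+1)*theta is as close as possible to pi/2, i.e. j = round(pi/(4*theta) - 1/2).
pi/(4*theta) - 1/2 = 8137.9147
(For comparison, the common estimate pi/4 * sqrt(N/k) = 8138.4147; the exact maximiser is used here.)
Optimal iterations = 8138

8138


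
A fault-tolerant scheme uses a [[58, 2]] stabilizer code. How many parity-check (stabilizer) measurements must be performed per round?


For an [[n,k]] stabilizer code:
Number of stabilizer generators = n - k
= 58 - 2
= 56

56


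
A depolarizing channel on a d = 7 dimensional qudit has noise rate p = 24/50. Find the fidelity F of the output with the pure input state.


F = (1-p) + p/d
= (1 - 0.4800) + 0.4800/7
= 0.5200 + 0.0686
= 0.5886

0.5886


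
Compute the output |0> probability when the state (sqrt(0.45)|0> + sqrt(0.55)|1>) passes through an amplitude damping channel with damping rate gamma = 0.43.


For amplitude damping with parameter gamma on state sqrt(a)|0> + sqrt(b)|1>:
alpha^2 = 0.45, beta^2 = 0.55
P(|0>) = alpha^2 + gamma * beta^2
= 0.45 + 0.43 * 0.55
= 0.45 + 0.2365
= 0.6865

0.6865


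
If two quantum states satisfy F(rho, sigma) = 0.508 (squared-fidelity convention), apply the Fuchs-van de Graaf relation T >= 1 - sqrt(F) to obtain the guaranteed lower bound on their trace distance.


Fuchs-van de Graaf (squared-fidelity convention): 1 - sqrt(F) <= T <= sqrt(1 - F).
Lower bound: T >= 1 - sqrt(F)
sqrt(F) = sqrt(0.508) = 0.7127
T >= 1 - 0.7127
T >= 0.2873

0.2873


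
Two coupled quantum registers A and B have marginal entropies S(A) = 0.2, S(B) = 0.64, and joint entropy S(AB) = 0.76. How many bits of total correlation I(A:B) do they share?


I(A:B) = S(A) + S(B) - S(AB)
= 0.2 + 0.64 - 0.76
= 0.0800

0.0800


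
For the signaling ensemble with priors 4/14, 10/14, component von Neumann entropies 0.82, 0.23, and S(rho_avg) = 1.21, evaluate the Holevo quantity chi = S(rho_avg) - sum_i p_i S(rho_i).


chi = S(rho) - sum_i p_i * S(rho_i)
Weighted entropy = 4/14 * 0.82 + 10/14 * 0.23
= 0.3986
chi = 1.21 - 0.3986
= 0.8114

0.8114


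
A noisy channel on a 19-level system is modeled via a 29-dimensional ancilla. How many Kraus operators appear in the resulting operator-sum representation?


Tracing out the environment in an orthonormal basis {|i>_E} gives Kraus operators K_i = <i|_E U |0>_E.
Number of Kraus operators = dim(H_env) = d_env
= 29

29


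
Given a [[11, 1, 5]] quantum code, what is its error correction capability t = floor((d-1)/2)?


Code parameters: [[11, 1, 5]], distance d = 5.
Number of correctable errors = floor((d-1)/2)
= floor((5 - 1)/2)
= floor(4/2)
= 2

2


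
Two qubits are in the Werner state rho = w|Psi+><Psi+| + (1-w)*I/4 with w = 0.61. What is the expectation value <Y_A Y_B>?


|Psi+> = (|01> + |10>)/sqrt(2)
For the pure Bell state, <Y_A Y_B> = +1 (Bell-state Pauli correlator).
The maximally-mixed part I/4 has tr(I/4 * P tensor P) = 0 for any traceless Pauli P.
So <Y_A Y_B>_rho = w * (+1) + (1 - w) * 0
= 0.61 * (+1)
= 0.6100

0.6100


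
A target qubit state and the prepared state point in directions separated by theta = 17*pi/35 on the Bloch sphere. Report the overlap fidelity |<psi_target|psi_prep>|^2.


For states separated by angle theta on Bloch sphere:
F = cos^2(theta/2)
theta = 17*pi/35 = 1.5259
theta/2 = 0.7630
cos(theta/2) = 0.7228
F = 0.5224

0.5224


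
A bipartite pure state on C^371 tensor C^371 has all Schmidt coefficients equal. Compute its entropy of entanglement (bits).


For a maximally entangled state in d x d:
S = log2(d) = log2(371)
= 8.5353

8.5353


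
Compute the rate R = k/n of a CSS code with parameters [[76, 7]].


Code rate R = k/n
= 7/76
= 0.0921

0.0921


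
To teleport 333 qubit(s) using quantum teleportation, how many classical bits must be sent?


Quantum teleportation requires 2 classical bits per qubit teleported.
333 qubit(s) -> 2 * 333 = 666 classical bits

666


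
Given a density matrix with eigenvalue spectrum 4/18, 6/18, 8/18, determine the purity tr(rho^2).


tr(rho^2) = sum of eigenvalues squared
= (4/18)^2 + (6/18)^2 + (8/18)^2
= (16 + 36 + 64) / 324
= 116/324
= 0.3580

0.3580


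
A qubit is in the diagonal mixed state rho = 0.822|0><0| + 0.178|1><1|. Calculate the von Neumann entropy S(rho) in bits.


S = -p*log2(p) - (1-p)*log2(1-p)
p = 0.8220, 1-p = 0.1780
= -0.8220 * log2(0.8220) - 0.1780 * log2(0.1780)
= -(-0.2325) - (-0.4432)
= 0.6757

0.6757


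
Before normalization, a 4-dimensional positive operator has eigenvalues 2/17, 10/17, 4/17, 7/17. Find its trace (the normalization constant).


tr(M) = sum of eigenvalues
= 2/17 + 10/17 + 4/17 + 7/17
= 23/17
= 1.3529

1.3529


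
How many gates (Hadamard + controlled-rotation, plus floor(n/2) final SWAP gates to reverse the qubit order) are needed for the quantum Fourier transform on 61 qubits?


Hadamard gates: 61
Controlled rotations: n*(n-1)/2 = 61*60/2 = 1830
SWAP gates: floor(n/2) = floor(61/2) = 30
Total = 61 + 1830 + 30
= 1921

1921


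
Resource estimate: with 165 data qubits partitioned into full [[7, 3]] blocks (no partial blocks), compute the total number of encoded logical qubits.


Each code block uses 7 physical qubits for 3 logical qubit(s).
Number of complete blocks = floor(165 / 7) = 23
Logical qubits = 23 * 3
= 69

69


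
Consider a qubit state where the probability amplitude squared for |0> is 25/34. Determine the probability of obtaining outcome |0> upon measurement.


|alpha|^2 = 25/34 = 0.7353
|beta|^2 = 1 - 25/34 = 9/34 = 0.2647
P(|0>) = |alpha|^2 = 0.7353

0.7353


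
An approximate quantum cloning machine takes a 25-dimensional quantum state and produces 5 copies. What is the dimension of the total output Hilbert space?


Output space = H^(tensor 5) where dim(H) = 25
dim = 25^5
= 625 (after 2 factors)
= 15625 (after 3 factors)
= 390625 (after 4 factors)
= 9765625 (after 5 factors)
= 9765625

9765625


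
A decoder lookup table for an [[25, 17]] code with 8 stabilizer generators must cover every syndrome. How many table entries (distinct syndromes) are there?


Each stabilizer generator gives a binary (+1 or -1) measurement outcome.
With 8 independent generators:
Total syndromes = 2^8
= 256

256


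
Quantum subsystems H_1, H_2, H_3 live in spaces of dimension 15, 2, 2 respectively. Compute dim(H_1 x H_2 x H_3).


dim(H_1 x H_2 x H_3) = 15 * 2 * 2
= 30 * 2
= 60

60


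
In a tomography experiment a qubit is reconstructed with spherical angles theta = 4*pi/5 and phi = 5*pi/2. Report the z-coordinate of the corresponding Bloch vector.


theta = 2.5133, phi = 7.8540
r_z = cos(theta) = -0.8090

-0.8090


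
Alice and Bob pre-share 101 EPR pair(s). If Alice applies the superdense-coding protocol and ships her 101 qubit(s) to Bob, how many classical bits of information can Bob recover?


Superdense coding allows 2 classical bits per shared entangled pair.
101 pair(s) -> 2 * 101 = 202 classical bits

202


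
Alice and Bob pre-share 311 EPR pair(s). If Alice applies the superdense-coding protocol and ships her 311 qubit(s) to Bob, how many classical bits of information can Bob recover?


Superdense coding allows 2 classical bits per shared entangled pair.
311 pair(s) -> 2 * 311 = 622 classical bits

622


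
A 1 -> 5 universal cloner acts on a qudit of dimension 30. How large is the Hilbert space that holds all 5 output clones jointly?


Output space = H^(tensor 5) where dim(H) = 30
dim = 30^5
= 900 (after 2 factors)
= 27000 (after 3 factors)
= 810000 (after 4 factors)
= 24300000 (after 5 factors)
= 24300000

24300000


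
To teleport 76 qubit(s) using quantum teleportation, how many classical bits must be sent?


Quantum teleportation requires 2 classical bits per qubit teleported.
76 qubit(s) -> 2 * 76 = 152 classical bits

152


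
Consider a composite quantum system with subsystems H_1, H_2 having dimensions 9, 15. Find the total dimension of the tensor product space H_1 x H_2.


dim(H_1 x H_2) = 9 * 15
= 135

135


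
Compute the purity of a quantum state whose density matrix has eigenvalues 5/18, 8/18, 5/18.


tr(rho^2) = sum of eigenvalues squared
= (5/18)^2 + (8/18)^2 + (5/18)^2
= (25 + 64 + 25) / 324
= 114/324
= 0.3519

0.3519


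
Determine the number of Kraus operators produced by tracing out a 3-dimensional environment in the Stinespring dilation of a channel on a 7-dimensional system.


Tracing out the environment in an orthonormal basis {|i>_E} gives Kraus operators K_i = <i|_E U |0>_E.
Number of Kraus operators = dim(H_env) = d_env
= 3

3


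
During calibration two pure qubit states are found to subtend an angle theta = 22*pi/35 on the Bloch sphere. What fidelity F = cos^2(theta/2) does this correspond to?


For states separated by angle theta on Bloch sphere:
F = cos^2(theta/2)
theta = 22*pi/35 = 1.9747
theta/2 = 0.9874
cos(theta/2) = 0.5509
F = 0.3035

0.3035


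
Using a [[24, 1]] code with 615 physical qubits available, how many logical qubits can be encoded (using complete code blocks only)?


Each code block uses 24 physical qubits for 1 logical qubit(s).
Number of complete blocks = floor(615 / 24) = 25
Logical qubits = 25 * 1
= 25

25


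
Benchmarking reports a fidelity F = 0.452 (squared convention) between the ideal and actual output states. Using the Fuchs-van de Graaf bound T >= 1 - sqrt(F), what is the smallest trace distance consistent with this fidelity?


Fuchs-van de Graaf (squared-fidelity convention): 1 - sqrt(F) <= T <= sqrt(1 - F).
Lower bound: T >= 1 - sqrt(F)
sqrt(F) = sqrt(0.452) = 0.6723
T >= 1 - 0.6723
T >= 0.3277

0.3277


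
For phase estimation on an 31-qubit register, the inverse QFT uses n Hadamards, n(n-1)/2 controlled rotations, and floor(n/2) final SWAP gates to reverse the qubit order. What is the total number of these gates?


Hadamard gates: 31
Controlled rotations: n*(n-1)/2 = 31*30/2 = 465
SWAP gates: floor(n/2) = floor(31/2) = 15
Total = 31 + 465 + 15
= 511

511


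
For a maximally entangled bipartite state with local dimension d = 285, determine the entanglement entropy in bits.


For a maximally entangled state in d x d:
S = log2(d) = log2(285)
= 8.1548

8.1548


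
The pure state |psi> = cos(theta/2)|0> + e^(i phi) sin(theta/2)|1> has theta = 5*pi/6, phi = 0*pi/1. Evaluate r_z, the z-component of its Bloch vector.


theta = 2.6180, phi = 0.0000
r_z = cos(theta) = -0.8660

-0.8660


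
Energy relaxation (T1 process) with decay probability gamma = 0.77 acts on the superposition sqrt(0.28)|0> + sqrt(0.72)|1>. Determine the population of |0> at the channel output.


For amplitude damping with parameter gamma on state sqrt(a)|0> + sqrt(b)|1>:
alpha^2 = 0.28, beta^2 = 0.72
P(|0>) = alpha^2 + gamma * beta^2
= 0.28 + 0.77 * 0.72
= 0.28 + 0.5544
= 0.8344

0.8344


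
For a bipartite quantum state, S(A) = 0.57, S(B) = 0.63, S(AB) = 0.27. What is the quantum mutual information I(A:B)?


I(A:B) = S(A) + S(B) - S(AB)
= 0.57 + 0.63 - 0.27
= 0.9300

0.9300


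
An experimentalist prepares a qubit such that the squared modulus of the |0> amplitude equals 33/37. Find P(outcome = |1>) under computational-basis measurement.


|alpha|^2 = 33/37 = 0.8919
|beta|^2 = 1 - 33/37 = 4/37 = 0.1081
P(|1>) = |beta|^2 = 0.1081

0.1081


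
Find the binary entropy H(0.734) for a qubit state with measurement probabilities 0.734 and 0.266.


S = -p*log2(p) - (1-p)*log2(1-p)
p = 0.7340, 1-p = 0.2660
= -0.7340 * log2(0.7340) - 0.2660 * log2(0.2660)
= -(-0.3275) - (-0.5082)
= 0.8357

0.8357


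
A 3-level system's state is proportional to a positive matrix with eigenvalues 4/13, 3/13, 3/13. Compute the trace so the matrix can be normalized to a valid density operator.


tr(M) = sum of eigenvalues
= 4/13 + 3/13 + 3/13
= 10/13
= 0.7692

0.7692


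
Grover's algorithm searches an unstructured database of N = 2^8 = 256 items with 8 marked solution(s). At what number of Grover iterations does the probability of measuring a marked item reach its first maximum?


After j Grover iterations the success probability is P(j) = sin^2((2j+1)*theta), where sin(theta) = sqrt(k/N).
N = 2^8 = 256, k = 8
sin(theta) = sqrt(k/N) = 0.1767766953
theta = arcsin(sqrt(k/N)) = 0.1777106008 rad
P(j) reaches its first maximum when (2j+1)*theta is as close as possible to pi/2, i.e. j = round(pi/(4*theta) - 1/2).
pi/(4*theta) - 1/2 = 3.9195
(For comparison, the common estimate pi/4 * sqrt(N/k) = 4.4429; the exact maximiser is used here.)
Optimal iterations = 4

4


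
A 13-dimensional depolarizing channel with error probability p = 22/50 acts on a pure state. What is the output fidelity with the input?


F = (1-p) + p/d
= (1 - 0.4400) + 0.4400/13
= 0.5600 + 0.0338
= 0.5938

0.5938


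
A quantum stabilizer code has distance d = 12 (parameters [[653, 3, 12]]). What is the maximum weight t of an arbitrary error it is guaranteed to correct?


Code parameters: [[653, 3, 12]], distance d = 12.
Number of correctable errors = floor((d-1)/2)
= floor((12 - 1)/2)
= floor(11/2)
= 5

5


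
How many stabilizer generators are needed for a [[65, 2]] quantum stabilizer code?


For an [[n,k]] stabilizer code:
Number of stabilizer generators = n - k
= 65 - 2
= 63

63


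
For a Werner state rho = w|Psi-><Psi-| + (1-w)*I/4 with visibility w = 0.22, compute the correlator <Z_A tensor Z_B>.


|Psi-> = (|01> - |10>)/sqrt(2)
For the pure Bell state, <Z_A Z_B> = -1 (Bell-state Pauli correlator).
The maximally-mixed part I/4 has tr(I/4 * P tensor P) = 0 for any traceless Pauli P.
So <Z_A Z_B>_rho = w * (-1) + (1 - w) * 0
= 0.22 * (-1)
= -0.2200

-0.2200


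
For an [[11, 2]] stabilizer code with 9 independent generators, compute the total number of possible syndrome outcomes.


Each stabilizer generator gives a binary (+1 or -1) measurement outcome.
With 9 independent generators:
Total syndromes = 2^9
= 512

512


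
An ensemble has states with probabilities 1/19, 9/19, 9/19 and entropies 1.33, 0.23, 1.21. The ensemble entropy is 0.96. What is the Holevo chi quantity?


chi = S(rho) - sum_i p_i * S(rho_i)
Weighted entropy = 1/19 * 1.33 + 9/19 * 0.23 + 9/19 * 1.21
= 0.7521
chi = 0.96 - 0.7521
= 0.2079

0.2079


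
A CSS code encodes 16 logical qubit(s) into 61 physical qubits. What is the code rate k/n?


Code rate R = k/n
= 16/61
= 0.2623

0.2623


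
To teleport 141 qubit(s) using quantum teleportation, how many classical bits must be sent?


Quantum teleportation requires 2 classical bits per qubit teleported.
141 qubit(s) -> 2 * 141 = 282 classical bits

282


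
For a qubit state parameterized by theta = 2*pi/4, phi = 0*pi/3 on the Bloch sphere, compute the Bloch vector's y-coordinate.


theta = 1.5708, phi = 0.0000
r_y = sin(theta)*sin(phi) = 1.0000 * 0.0000
r_y = 0.0000

0.0000


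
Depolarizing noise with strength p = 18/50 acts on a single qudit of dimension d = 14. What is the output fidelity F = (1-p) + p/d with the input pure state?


F = (1-p) + p/d
= (1 - 0.3600) + 0.3600/14
= 0.6400 + 0.0257
= 0.6657

0.6657


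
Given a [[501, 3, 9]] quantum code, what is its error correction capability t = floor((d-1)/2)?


Code parameters: [[501, 3, 9]], distance d = 9.
Number of correctable errors = floor((d-1)/2)
= floor((9 - 1)/2)
= floor(8/2)
= 4

4


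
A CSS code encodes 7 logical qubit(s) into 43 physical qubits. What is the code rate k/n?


Code rate R = k/n
= 7/43
= 0.1628

0.1628


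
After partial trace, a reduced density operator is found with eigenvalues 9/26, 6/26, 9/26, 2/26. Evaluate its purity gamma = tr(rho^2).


tr(rho^2) = sum of eigenvalues squared
= (9/26)^2 + (6/26)^2 + (9/26)^2 + (2/26)^2
= (81 + 36 + 81 + 4) / 676
= 202/676
= 0.2988

0.2988


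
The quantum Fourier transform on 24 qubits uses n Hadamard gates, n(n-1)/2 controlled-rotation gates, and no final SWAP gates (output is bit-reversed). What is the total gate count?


Hadamard gates: 24
Controlled rotations: n*(n-1)/2 = 24*23/2 = 276
SWAP gates: 0 (omitted)
Total = 24 + 276
= 300

300


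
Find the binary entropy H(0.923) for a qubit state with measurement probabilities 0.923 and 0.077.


S = -p*log2(p) - (1-p)*log2(1-p)
p = 0.9230, 1-p = 0.0770
= -0.9230 * log2(0.9230) - 0.0770 * log2(0.0770)
= -(-0.1067) - (-0.2848)
= 0.3915

0.3915


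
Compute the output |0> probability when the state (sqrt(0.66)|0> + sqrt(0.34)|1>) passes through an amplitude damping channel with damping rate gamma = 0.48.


For amplitude damping with parameter gamma on state sqrt(a)|0> + sqrt(b)|1>:
alpha^2 = 0.66, beta^2 = 0.34
P(|0>) = alpha^2 + gamma * beta^2
= 0.66 + 0.48 * 0.34
= 0.66 + 0.1632
= 0.8232

0.8232


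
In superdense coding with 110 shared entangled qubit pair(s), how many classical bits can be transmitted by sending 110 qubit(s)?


Superdense coding allows 2 classical bits per shared entangled pair.
110 pair(s) -> 2 * 110 = 220 classical bits

220


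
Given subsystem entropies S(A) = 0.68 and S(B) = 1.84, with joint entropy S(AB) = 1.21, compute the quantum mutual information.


I(A:B) = S(A) + S(B) - S(AB)
= 0.68 + 1.84 - 1.21
= 1.3100

1.3100


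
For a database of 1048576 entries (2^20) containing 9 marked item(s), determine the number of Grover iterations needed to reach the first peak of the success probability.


After j Grover iterations the success probability is P(j) = sin^2((2j+1)*theta), where sin(theta) = sqrt(k/N).
N = 2^20 = 1048576, k = 9
sin(theta) = sqrt(k/N) = 0.0029296875
theta = arcsin(sqrt(k/N)) = 0.002929691691 rad
P(j) reaches its first maximum when (2j+1)*theta is as close as possible to pi/2, i.e. j = round(pi/(4*theta) - 1/2).
pi/(4*theta) - 1/2 = 267.5822
(For comparison, the common estimate pi/4 * sqrt(N/k) = 268.0826; the exact maximiser is used here.)
Optimal iterations = 268

268


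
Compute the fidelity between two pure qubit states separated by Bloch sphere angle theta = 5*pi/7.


For states separated by angle theta on Bloch sphere:
F = cos^2(theta/2)
theta = 5*pi/7 = 2.2440
theta/2 = 1.1220
cos(theta/2) = 0.4339
F = 0.1883

0.1883


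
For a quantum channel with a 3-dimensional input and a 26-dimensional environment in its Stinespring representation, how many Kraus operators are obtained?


Tracing out the environment in an orthonormal basis {|i>_E} gives Kraus operators K_i = <i|_E U |0>_E.
Number of Kraus operators = dim(H_env) = d_env
= 26

26


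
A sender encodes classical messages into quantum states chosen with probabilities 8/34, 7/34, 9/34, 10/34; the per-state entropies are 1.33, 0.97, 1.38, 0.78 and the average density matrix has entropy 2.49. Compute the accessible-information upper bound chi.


chi = S(rho) - sum_i p_i * S(rho_i)
Weighted entropy = 8/34 * 1.33 + 7/34 * 0.97 + 9/34 * 1.38 + 10/34 * 0.78
= 1.1074
chi = 2.49 - 1.1074
= 1.3826

1.3826


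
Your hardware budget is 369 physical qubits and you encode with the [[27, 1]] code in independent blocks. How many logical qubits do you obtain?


Each code block uses 27 physical qubits for 1 logical qubit(s).
Number of complete blocks = floor(369 / 27) = 13
Logical qubits = 13 * 1
= 13

13


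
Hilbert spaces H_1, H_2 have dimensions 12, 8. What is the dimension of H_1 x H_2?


dim(H_1 x H_2) = 12 * 8
= 96

96


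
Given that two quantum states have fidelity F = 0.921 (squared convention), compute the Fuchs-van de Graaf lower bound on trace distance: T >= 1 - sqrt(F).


Fuchs-van de Graaf (squared-fidelity convention): 1 - sqrt(F) <= T <= sqrt(1 - F).
Lower bound: T >= 1 - sqrt(F)
sqrt(F) = sqrt(0.921) = 0.9597
T >= 1 - 0.9597
T >= 0.0403

0.0403


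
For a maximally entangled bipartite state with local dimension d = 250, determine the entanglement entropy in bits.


For a maximally entangled state in d x d:
S = log2(d) = log2(250)
= 7.9658

7.9658


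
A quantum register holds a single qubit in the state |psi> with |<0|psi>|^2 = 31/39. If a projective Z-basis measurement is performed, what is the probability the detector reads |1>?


|alpha|^2 = 31/39 = 0.7949
|beta|^2 = 1 - 31/39 = 8/39 = 0.2051
P(|1>) = |beta|^2 = 0.2051

0.2051


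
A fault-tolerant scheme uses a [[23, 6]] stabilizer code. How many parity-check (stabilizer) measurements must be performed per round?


For an [[n,k]] stabilizer code:
Number of stabilizer generators = n - k
= 23 - 6
= 17

17


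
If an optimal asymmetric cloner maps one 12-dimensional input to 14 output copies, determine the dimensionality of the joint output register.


Output space = H^(tensor 14) where dim(H) = 12
dim = 12^14
= 144 (after 2 factors)
= 1728 (after 3 factors)
= 20736 (after 4 factors)
= 248832 (after 5 factors)
= 2985984 (after 6 factors)
= 35831808 (after 7 factors)
= 429981696 (after 8 factors)
= 5159780352 (after 9 factors)
= 61917364224 (after 10 factors)
= 743008370688 (after 11 factors)
= 8916100448256 (after 12 factors)
= 106993205379072 (after 13 factors)
= 1283918464548864 (after 14 factors)
= 1283918464548864

1283918464548864


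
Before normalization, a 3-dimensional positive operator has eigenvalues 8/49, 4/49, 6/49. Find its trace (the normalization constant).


tr(M) = sum of eigenvalues
= 8/49 + 4/49 + 6/49
= 18/49
= 0.3673

0.3673


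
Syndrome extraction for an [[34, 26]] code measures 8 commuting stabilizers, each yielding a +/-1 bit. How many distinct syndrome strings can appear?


Each stabilizer generator gives a binary (+1 or -1) measurement outcome.
With 8 independent generators:
Total syndromes = 2^8
= 256

256


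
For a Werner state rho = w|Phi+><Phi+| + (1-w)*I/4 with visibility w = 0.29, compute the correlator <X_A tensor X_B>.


|Phi+> = (|00> + |11>)/sqrt(2)
For the pure Bell state, <X_A X_B> = +1 (Bell-state Pauli correlator).
The maximally-mixed part I/4 has tr(I/4 * P tensor P) = 0 for any traceless Pauli P.
So <X_A X_B>_rho = w * (+1) + (1 - w) * 0
= 0.29 * (+1)
= 0.2900

0.2900


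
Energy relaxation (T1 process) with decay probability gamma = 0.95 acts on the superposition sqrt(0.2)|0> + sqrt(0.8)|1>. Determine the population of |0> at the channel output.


For amplitude damping with parameter gamma on state sqrt(a)|0> + sqrt(b)|1>:
alpha^2 = 0.2, beta^2 = 0.8
P(|0>) = alpha^2 + gamma * beta^2
= 0.2 + 0.95 * 0.8
= 0.2 + 0.7600
= 0.9600

0.9600


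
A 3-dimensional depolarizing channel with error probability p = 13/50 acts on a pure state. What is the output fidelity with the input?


F = (1-p) + p/d
= (1 - 0.2600) + 0.2600/3
= 0.7400 + 0.0867
= 0.8267

0.8267


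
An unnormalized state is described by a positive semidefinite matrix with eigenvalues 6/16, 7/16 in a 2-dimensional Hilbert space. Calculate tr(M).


tr(M) = sum of eigenvalues
= 6/16 + 7/16
= 13/16
= 0.8125

0.8125


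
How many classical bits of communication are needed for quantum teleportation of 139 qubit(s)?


Quantum teleportation requires 2 classical bits per qubit teleported.
139 qubit(s) -> 2 * 139 = 278 classical bits

278


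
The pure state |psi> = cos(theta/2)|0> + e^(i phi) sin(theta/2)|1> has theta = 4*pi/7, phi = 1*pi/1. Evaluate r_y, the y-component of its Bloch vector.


theta = 1.7952, phi = 3.1416
r_y = sin(theta)*sin(phi) = 0.9749 * 0.0000
r_y = 0.0000

0.0000


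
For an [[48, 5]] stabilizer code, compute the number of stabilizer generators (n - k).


For an [[n,k]] stabilizer code:
Number of stabilizer generators = n - k
= 48 - 5
= 43

43


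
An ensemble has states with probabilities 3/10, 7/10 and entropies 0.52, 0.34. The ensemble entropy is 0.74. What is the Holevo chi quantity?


chi = S(rho) - sum_i p_i * S(rho_i)
Weighted entropy = 3/10 * 0.52 + 7/10 * 0.34
= 0.3940
chi = 0.74 - 0.3940
= 0.3460

0.3460


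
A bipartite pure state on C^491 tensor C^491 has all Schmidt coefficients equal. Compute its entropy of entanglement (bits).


For a maximally entangled state in d x d:
S = log2(d) = log2(491)
= 8.9396

8.9396


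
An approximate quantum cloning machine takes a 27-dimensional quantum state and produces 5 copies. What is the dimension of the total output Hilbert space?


Output space = H^(tensor 5) where dim(H) = 27
dim = 27^5
= 729 (after 2 factors)
= 19683 (after 3 factors)
= 531441 (after 4 factors)
= 14348907 (after 5 factors)
= 14348907

14348907


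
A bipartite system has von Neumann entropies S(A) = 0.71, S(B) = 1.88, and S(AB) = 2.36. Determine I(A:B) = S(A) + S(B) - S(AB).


I(A:B) = S(A) + S(B) - S(AB)
= 0.71 + 1.88 - 2.36
= 0.2300

0.2300


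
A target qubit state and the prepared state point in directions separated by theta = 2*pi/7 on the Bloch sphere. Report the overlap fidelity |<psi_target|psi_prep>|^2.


For states separated by angle theta on Bloch sphere:
F = cos^2(theta/2)
theta = 2*pi/7 = 0.8976
theta/2 = 0.4488
cos(theta/2) = 0.9010
F = 0.8117

0.8117


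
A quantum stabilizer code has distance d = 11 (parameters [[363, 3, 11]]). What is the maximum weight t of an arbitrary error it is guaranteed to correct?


Code parameters: [[363, 3, 11]], distance d = 11.
Number of correctable errors = floor((d-1)/2)
= floor((11 - 1)/2)
= floor(10/2)
= 5

5


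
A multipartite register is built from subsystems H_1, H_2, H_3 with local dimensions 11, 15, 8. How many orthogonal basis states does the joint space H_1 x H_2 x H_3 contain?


dim(H_1 x H_2 x H_3) = 11 * 15 * 8
= 165 * 8
= 1320

1320


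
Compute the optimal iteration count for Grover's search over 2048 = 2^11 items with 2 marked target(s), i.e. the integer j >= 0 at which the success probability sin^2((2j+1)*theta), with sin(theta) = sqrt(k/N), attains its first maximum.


After j Grover iterations the success probability is P(j) = sin^2((2j+1)*theta), where sin(theta) = sqrt(k/N).
N = 2^11 = 2048, k = 2
sin(theta) = sqrt(k/N) = 0.03125
theta = arcsin(sqrt(k/N)) = 0.0312550885 rad
P(j) reaches its first maximum when (2j+1)*theta is as close as possible to pi/2, i.e. j = round(pi/(4*theta) - 1/2).
pi/(4*theta) - 1/2 = 24.6286
(For comparison, the common estimate pi/4 * sqrt(N/k) = 25.1327; the exact maximiser is used here.)
Optimal iterations = 25

25


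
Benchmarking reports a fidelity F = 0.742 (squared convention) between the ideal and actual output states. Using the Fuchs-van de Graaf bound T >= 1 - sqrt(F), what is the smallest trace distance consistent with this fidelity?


Fuchs-van de Graaf (squared-fidelity convention): 1 - sqrt(F) <= T <= sqrt(1 - F).
Lower bound: T >= 1 - sqrt(F)
sqrt(F) = sqrt(0.742) = 0.8614
T >= 1 - 0.8614
T >= 0.1386

0.1386


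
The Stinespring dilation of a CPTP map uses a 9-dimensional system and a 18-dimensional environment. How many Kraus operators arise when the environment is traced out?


Tracing out the environment in an orthonormal basis {|i>_E} gives Kraus operators K_i = <i|_E U |0>_E.
Number of Kraus operators = dim(H_env) = d_env
= 18

18


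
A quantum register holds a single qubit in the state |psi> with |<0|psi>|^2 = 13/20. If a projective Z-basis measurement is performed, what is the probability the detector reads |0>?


|alpha|^2 = 13/20 = 0.6500
|beta|^2 = 1 - 13/20 = 7/20 = 0.3500
P(|0>) = |alpha|^2 = 0.6500

0.6500


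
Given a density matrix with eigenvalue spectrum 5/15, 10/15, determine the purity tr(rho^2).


tr(rho^2) = sum of eigenvalues squared
= (5/15)^2 + (10/15)^2
= (25 + 100) / 225
= 125/225
= 0.5556

0.5556


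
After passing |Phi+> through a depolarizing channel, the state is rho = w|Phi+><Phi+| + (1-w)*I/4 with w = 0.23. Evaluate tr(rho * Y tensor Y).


|Phi+> = (|00> + |11>)/sqrt(2)
For the pure Bell state, <Y_A Y_B> = -1 (Bell-state Pauli correlator).
The maximally-mixed part I/4 has tr(I/4 * P tensor P) = 0 for any traceless Pauli P.
So <Y_A Y_B>_rho = w * (-1) + (1 - w) * 0
= 0.23 * (-1)
= -0.2300

-0.2300


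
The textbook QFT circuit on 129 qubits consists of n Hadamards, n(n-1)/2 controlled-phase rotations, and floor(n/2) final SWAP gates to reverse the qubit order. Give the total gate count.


Hadamard gates: 129
Controlled rotations: n*(n-1)/2 = 129*128/2 = 8256
SWAP gates: floor(n/2) = floor(129/2) = 64
Total = 129 + 8256 + 64
= 8449

8449


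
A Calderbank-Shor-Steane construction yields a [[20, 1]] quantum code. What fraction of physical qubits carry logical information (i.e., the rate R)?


Code rate R = k/n
= 1/20
= 0.0500

0.0500


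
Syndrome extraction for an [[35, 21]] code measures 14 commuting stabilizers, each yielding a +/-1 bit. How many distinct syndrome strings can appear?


Each stabilizer generator gives a binary (+1 or -1) measurement outcome.
With 14 independent generators:
Total syndromes = 2^14
= 16384

16384


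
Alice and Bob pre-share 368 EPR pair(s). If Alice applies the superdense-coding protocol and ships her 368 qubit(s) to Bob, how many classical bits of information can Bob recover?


Superdense coding allows 2 classical bits per shared entangled pair.
368 pair(s) -> 2 * 368 = 736 classical bits

736


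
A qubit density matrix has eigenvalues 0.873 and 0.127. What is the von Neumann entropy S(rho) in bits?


S = -p*log2(p) - (1-p)*log2(1-p)
p = 0.8730, 1-p = 0.1270
= -0.8730 * log2(0.8730) - 0.1270 * log2(0.1270)
= -(-0.1711) - (-0.3781)
= 0.5492

0.5492


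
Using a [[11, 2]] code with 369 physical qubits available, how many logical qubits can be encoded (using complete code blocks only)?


Each code block uses 11 physical qubits for 2 logical qubit(s).
Number of complete blocks = floor(369 / 11) = 33
Logical qubits = 33 * 2
= 66

66


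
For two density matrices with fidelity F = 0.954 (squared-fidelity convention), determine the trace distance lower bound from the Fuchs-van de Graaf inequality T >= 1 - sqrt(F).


Fuchs-van de Graaf (squared-fidelity convention): 1 - sqrt(F) <= T <= sqrt(1 - F).
Lower bound: T >= 1 - sqrt(F)
sqrt(F) = sqrt(0.954) = 0.9767
T >= 1 - 0.9767
T >= 0.0233

0.0233


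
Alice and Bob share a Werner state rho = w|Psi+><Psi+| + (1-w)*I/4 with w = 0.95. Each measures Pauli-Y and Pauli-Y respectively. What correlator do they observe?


|Psi+> = (|01> + |10>)/sqrt(2)
For the pure Bell state, <Y_A Y_B> = +1 (Bell-state Pauli correlator).
The maximally-mixed part I/4 has tr(I/4 * P tensor P) = 0 for any traceless Pauli P.
So <Y_A Y_B>_rho = w * (+1) + (1 - w) * 0
= 0.95 * (+1)
= 0.9500

0.9500


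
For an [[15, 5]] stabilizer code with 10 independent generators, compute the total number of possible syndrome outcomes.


Each stabilizer generator gives a binary (+1 or -1) measurement outcome.
With 10 independent generators:
Total syndromes = 2^10
= 1024

1024


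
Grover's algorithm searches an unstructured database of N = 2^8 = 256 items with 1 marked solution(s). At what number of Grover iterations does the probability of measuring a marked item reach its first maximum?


After j Grover iterations the success probability is P(j) = sin^2((2j+1)*theta), where sin(theta) = sqrt(k/N).
N = 2^8 = 256, k = 1
sin(theta) = sqrt(k/N) = 0.0625
theta = arcsin(sqrt(k/N)) = 0.0625407618 rad
P(j) reaches its first maximum when (2j+1)*theta is as close as possible to pi/2, i.e. j = round(pi/(4*theta) - 1/2).
pi/(4*theta) - 1/2 = 12.0582
(For comparison, the common estimate pi/4 * sqrt(N/k) = 12.5664; the exact maximiser is used here.)
Optimal iterations = 12

12


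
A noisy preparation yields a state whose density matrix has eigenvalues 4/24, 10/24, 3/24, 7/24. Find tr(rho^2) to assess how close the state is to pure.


tr(rho^2) = sum of eigenvalues squared
= (4/24)^2 + (10/24)^2 + (3/24)^2 + (7/24)^2
= (16 + 100 + 9 + 49) / 576
= 174/576
= 0.3021

0.3021


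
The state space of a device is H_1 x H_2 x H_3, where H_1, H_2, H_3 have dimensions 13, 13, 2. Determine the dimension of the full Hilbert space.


dim(H_1 x H_2 x H_3) = 13 * 13 * 2
= 169 * 2
= 338

338


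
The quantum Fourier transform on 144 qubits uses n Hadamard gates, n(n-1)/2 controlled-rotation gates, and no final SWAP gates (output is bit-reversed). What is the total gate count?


Hadamard gates: 144
Controlled rotations: n*(n-1)/2 = 144*143/2 = 10296
SWAP gates: 0 (omitted)
Total = 144 + 10296
= 10440

10440


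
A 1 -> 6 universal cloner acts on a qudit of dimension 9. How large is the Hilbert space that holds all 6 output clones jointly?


Output space = H^(tensor 6) where dim(H) = 9
dim = 9^6
= 81 (after 2 factors)
= 729 (after 3 factors)
= 6561 (after 4 factors)
= 59049 (after 5 factors)
= 531441 (after 6 factors)
= 531441

531441


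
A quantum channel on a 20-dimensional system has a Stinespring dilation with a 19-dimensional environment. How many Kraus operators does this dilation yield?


Tracing out the environment in an orthonormal basis {|i>_E} gives Kraus operators K_i = <i|_E U |0>_E.
Number of Kraus operators = dim(H_env) = d_env
= 19

19


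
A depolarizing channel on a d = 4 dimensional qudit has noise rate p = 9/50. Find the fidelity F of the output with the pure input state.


F = (1-p) + p/d
= (1 - 0.1800) + 0.1800/4
= 0.8200 + 0.0450
= 0.8650

0.8650


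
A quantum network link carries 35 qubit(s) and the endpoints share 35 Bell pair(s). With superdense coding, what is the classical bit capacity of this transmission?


Superdense coding allows 2 classical bits per shared entangled pair.
35 pair(s) -> 2 * 35 = 70 classical bits

70


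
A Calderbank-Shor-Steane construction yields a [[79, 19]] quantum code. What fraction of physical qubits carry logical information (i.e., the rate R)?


Code rate R = k/n
= 19/79
= 0.2405

0.2405


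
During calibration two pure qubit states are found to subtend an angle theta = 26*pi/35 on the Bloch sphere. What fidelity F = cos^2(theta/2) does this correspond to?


For states separated by angle theta on Bloch sphere:
F = cos^2(theta/2)
theta = 26*pi/35 = 2.3338
theta/2 = 1.1669
cos(theta/2) = 0.3930
F = 0.1545

0.1545


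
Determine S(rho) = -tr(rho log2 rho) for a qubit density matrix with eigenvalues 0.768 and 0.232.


S = -p*log2(p) - (1-p)*log2(1-p)
p = 0.7680, 1-p = 0.2320
= -0.7680 * log2(0.7680) - 0.2320 * log2(0.2320)
= -(-0.2925) - (-0.4890)
= 0.7815

0.7815
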